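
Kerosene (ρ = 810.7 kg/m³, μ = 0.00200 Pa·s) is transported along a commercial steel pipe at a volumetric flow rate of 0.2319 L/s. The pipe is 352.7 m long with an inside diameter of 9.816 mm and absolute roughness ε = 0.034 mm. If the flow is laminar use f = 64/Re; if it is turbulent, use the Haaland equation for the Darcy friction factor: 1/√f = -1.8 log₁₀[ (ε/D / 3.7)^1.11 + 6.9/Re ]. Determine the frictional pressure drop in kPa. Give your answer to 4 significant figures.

Q = 0.2319 L/s = 0.2319/1000 = 0.0002319 m³/s.
Cross-sectional area A = πD²/4 = π(0.009816)²/4 = 7.568e-05 m²; mean velocity V = Q/A = 0.0002319/7.568e-05 = 3.064 m/s.
Reynolds number Re = ρVD/μ = 810.7 · 3.064 · 0.009816 / 0.002 = 1.219e+04.
Re > 4000 → turbulent. Relative roughness ε/D = 3.4e-05/0.009816 = 0.00346. Haaland: 1/√f = -1.8 log₁₀[(0.00346/3.7)^1.11 + 6.9/1.219e+04] = -1.8 log₁₀[0.000435 + 0.000566] = 5.4, so f = 0.0343.
Darcy-Weisbach: ΔP = f(L/D)(ρV²/2) = 0.0343·(352.7/0.009816)·(810.7·3.064²/2) = 0.0343·3.593e+04·3806 = 4.691e+06 Pa.
ΔP = 4.691e+06 Pa = 4691 kPa.

ΔP ≈ 4691 kPa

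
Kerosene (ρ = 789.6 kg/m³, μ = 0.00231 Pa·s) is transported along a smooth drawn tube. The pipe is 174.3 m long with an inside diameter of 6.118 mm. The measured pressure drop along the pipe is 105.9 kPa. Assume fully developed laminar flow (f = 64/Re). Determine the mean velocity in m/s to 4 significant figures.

For laminar flow, f = 64/Re with Re = ρVD/μ, so Darcy-Weisbach reduces to ΔP = 32μLV/D². Solving for V: V = ΔP·D²/(32μL) = 1.059e+05·(0.006118)²/(32·0.00231·174.3) = 0.3076 m/s.
Check: Re = ρVD/μ = 789.6·0.3076·0.006118/0.00231 = 643.4 < 2300, so the laminar assumption holds.

V ≈ 0.3076 m/s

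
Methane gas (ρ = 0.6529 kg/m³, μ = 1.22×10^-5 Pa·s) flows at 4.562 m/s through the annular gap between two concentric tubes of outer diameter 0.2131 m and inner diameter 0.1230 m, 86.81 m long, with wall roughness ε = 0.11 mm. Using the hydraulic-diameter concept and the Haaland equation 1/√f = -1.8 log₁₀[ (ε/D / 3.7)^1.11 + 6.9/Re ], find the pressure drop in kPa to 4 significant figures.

Hydraulic diameter D_h = 4A/P = D_o - D_i = 0.2131 - 0.123 = 0.0901 m.
Re = ρVD_h/μ = 0.6529·4.562·0.0901/1.22e-05 = 2.2e+04.
ε/D_h = 0.00011/0.0901 = 0.00122; Haaland gives 1/√f = -1.8 log₁₀[0.000137+0.000314] = 6.024, so f = 0.02756.
ΔP = f(L/D_h)(ρV²/2) = 0.02756·86.81/0.0901·6.794 = 180.4 Pa.
ΔP = 0.1804 kPa.

ΔP ≈ 0.1804 kPa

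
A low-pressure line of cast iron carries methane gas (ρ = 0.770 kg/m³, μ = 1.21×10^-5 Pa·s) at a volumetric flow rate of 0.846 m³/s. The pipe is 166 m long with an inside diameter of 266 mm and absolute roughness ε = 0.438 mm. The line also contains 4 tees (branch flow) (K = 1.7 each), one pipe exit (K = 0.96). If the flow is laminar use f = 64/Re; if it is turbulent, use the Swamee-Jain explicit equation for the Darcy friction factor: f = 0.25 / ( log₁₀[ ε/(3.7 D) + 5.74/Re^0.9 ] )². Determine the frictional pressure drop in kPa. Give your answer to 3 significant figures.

ΔP ≈ 1.98 kPa

Cross-sectional area A = πD²/4 = π(0.266)²/4 = 0.05557 m²; mean velocity V = Q/A = 0.846/0.05557 = 15.22 m/s.
Reynolds number Re = ρVD/μ = 0.77 · 15.22 · 0.266 / 1.21e-05 = 2.577e+05.
Re > 4000 → turbulent. Relative roughness ε/D = 0.000438/0.266 = 0.00165. Swamee-Jain: f = 0.25/(log₁₀[0.00165/3.7 + 5.74/2.577e+05^0.9])² = 0.25/(log₁₀[0.000445 + 7.74e-05])² = 0.25/(-3.282)² = 0.02321.
Total minor-loss coefficient ΣK = 4·1.7 + 1·0.96 = 7.76.
ΔP = [f·L/D + ΣK]·(ρV²/2) = [0.02321·166/0.266 + 7.76]·(0.77·15.22²/2) = [14.48 + 7.76]·89.23 = 1985 Pa.
ΔP = 1985 Pa = 1.98 kPa.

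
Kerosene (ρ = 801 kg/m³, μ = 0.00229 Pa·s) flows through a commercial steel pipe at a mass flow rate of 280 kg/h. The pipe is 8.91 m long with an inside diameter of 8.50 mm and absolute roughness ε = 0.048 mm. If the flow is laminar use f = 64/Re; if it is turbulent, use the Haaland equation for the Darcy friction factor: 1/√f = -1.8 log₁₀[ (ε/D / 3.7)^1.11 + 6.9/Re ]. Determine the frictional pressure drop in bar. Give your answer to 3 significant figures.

ṁ = 280 kg/h = 280/3600 = 0.07778 kg/s.
A = πD²/4 = π(0.0085)²/4 = 5.675e-05 m²; mean velocity V = ṁ/(ρA) = 0.07778/(801 · 5.675e-05) = 1.711 m/s.
Reynolds number Re = ρVD/μ = 801 · 1.711 · 0.0085 / 0.00229 = 5088.
Re > 4000 → turbulent. Relative roughness ε/D = 4.8e-05/0.0085 = 0.00565. Haaland: 1/√f = -1.8 log₁₀[(0.00565/3.7)^1.11 + 6.9/5088] = -1.8 log₁₀[0.000748 + 0.00136] = 4.818, so f = 0.04307.
Darcy-Weisbach: ΔP = f(L/D)(ρV²/2) = 0.04307·(8.91/0.0085)·(801·1.711²/2) = 0.04307·1048·1173 = 5.295e+04 Pa.
ΔP = 5.295e+04 Pa = 0.529 bar.

ΔP ≈ 0.529 bar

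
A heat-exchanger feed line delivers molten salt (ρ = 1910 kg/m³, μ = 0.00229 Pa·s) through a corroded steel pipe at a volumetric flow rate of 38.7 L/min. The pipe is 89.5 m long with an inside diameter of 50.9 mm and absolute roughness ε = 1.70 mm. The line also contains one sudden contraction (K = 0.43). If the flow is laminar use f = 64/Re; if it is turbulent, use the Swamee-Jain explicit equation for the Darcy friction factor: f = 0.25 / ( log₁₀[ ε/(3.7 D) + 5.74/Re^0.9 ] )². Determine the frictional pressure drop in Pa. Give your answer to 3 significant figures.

ΔP ≈ 10600 Pa

Q = 38.7 L/min = 38.7/60000 = 0.000645 m³/s.
Cross-sectional area A = πD²/4 = π(0.0509)²/4 = 0.002035 m²; mean velocity V = Q/A = 0.000645/0.002035 = 0.317 m/s.
Reynolds number Re = ρVD/μ = 1910 · 0.317 · 0.0509 / 0.00229 = 1.346e+04.
Re > 4000 → turbulent. Relative roughness ε/D = 0.0017/0.0509 = 0.0334. Swamee-Jain: f = 0.25/(log₁₀[0.0334/3.7 + 5.74/1.346e+04^0.9])² = 0.25/(log₁₀[0.00903 + 0.0011])² = 0.25/(-1.994)² = 0.06285.
Total minor-loss coefficient ΣK = 1·0.43 = 0.43.
ΔP = [f·L/D + ΣK]·(ρV²/2) = [0.06285·89.5/0.0509 + 0.43]·(1910·0.317²/2) = [110.5 + 0.43]·95.96 = 1.065e+04 Pa.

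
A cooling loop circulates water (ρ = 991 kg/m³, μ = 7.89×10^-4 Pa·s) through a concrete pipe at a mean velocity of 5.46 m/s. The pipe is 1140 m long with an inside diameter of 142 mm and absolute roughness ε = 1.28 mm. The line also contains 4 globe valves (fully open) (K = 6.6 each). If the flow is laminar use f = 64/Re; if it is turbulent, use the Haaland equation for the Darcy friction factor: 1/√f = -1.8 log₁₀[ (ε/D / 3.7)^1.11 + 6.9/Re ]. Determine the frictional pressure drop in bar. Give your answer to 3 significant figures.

ΔP ≈ 47.5 bar

Reynolds number Re = ρVD/μ = 991 · 5.46 · 0.142 / 0.000789 = 9.738e+05.
Re > 4000 → turbulent. Relative roughness ε/D = 0.00128/0.142 = 0.00901. Haaland: 1/√f = -1.8 log₁₀[(0.00901/3.7)^1.11 + 6.9/9.738e+05] = -1.8 log₁₀[0.00126 + 7.09e-06] = 5.217, so f = 0.03674.
Total minor-loss coefficient ΣK = 4·6.6 = 26.4.
ΔP = [f·L/D + ΣK]·(ρV²/2) = [0.03674·1140/0.142 + 26.4]·(991·5.46²/2) = [295 + 26.4]·1.477e+04 = 4.747e+06 Pa.
ΔP = 4.747e+06 Pa = 47.5 bar.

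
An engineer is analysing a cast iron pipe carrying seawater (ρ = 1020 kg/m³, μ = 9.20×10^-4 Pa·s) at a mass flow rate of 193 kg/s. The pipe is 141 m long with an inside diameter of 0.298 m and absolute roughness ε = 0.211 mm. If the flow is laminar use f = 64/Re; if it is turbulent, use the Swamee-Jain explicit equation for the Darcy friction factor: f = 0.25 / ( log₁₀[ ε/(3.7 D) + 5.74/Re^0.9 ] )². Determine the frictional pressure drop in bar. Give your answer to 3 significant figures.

ΔP ≈ 0.331 bar

A = πD²/4 = π(0.298)²/4 = 0.06975 m²; mean velocity V = ṁ/(ρA) = 193/(1020 · 0.06975) = 2.713 m/s.
Reynolds number Re = ρVD/μ = 1020 · 2.713 · 0.298 / 0.00092 = 8.963e+05.
Re > 4000 → turbulent. Relative roughness ε/D = 0.000211/0.298 = 0.000708. Swamee-Jain: f = 0.25/(log₁₀[0.000708/3.7 + 5.74/8.963e+05^0.9])² = 0.25/(log₁₀[0.000191 + 2.52e-05])² = 0.25/(-3.664)² = 0.01862.
Darcy-Weisbach: ΔP = f(L/D)(ρV²/2) = 0.01862·(141/0.298)·(1020·2.713²/2) = 0.01862·473.2·3754 = 3.307e+04 Pa.
ΔP = 3.307e+04 Pa = 0.331 bar.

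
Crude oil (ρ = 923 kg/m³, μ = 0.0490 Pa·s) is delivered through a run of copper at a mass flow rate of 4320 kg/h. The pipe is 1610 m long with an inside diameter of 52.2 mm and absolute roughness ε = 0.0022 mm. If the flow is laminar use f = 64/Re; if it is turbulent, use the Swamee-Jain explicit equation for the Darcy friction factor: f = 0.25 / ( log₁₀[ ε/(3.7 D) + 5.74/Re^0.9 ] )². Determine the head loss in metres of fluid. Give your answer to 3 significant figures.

h_f ≈ 62.2 m

ṁ = 4320 kg/h = 4320/3600 = 1.2 kg/s.
A = πD²/4 = π(0.0522)²/4 = 0.00214 m²; mean velocity V = ṁ/(ρA) = 1.2/(923 · 0.00214) = 0.6075 m/s.
Reynolds number Re = ρVD/μ = 923 · 0.6075 · 0.0522 / 0.049 = 597.3.
Re < 2300 → laminar flow, so f = 64/Re = 64/597.3 = 0.1071 (the turbulent correlation is not needed).
Darcy-Weisbach: ΔP = f(L/D)(ρV²/2) = 0.1071·(1610/0.0522)·(923·0.6075²/2) = 0.1071·3.084e+04·170.3 = 5.628e+05 Pa.
Head loss h_f = ΔP/(ρg) = 5.628e+05/(923·9.81) = 62.2 m.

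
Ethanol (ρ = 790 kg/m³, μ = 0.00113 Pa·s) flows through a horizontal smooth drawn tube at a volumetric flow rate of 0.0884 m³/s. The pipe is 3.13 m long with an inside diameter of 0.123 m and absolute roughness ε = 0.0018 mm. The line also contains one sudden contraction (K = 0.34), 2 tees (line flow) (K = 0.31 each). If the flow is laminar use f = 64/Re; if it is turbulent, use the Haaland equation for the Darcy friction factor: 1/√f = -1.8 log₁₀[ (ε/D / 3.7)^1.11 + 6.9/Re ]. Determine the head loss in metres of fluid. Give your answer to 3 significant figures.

h_f ≈ 3.62 m

Cross-sectional area A = πD²/4 = π(0.123)²/4 = 0.01188 m²; mean velocity V = Q/A = 0.0884/0.01188 = 7.44 m/s.
Reynolds number Re = ρVD/μ = 790 · 7.44 · 0.123 / 0.00113 = 6.397e+05.
Re > 4000 → turbulent. Relative roughness ε/D = 1.8e-06/0.123 = 1.46e-05. Haaland: 1/√f = -1.8 log₁₀[(1.46e-05/3.7)^1.11 + 6.9/6.397e+05] = -1.8 log₁₀[1.01e-06 + 1.08e-05] = 8.871, so f = 0.01271.
Total minor-loss coefficient ΣK = 1·0.34 + 2·0.31 = 0.96.
ΔP = [f·L/D + ΣK]·(ρV²/2) = [0.01271·3.13/0.123 + 0.96]·(790·7.44²/2) = [0.3234 + 0.96]·2.186e+04 = 2.806e+04 Pa.
Head loss h_f = ΔP/(ρg) = 2.806e+04/(790·9.81) = 3.62 m.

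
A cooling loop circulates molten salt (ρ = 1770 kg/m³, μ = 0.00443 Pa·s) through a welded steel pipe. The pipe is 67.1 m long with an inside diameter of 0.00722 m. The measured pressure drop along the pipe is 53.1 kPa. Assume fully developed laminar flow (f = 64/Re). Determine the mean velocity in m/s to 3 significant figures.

V ≈ 0.291 m/s

For laminar flow, f = 64/Re with Re = ρVD/μ, so Darcy-Weisbach reduces to ΔP = 32μLV/D². Solving for V: V = ΔP·D²/(32μL) = 5.31e+04·(0.00722)²/(32·0.00443·67.1) = 0.291 m/s.
Check: Re = ρVD/μ = 1770·0.291·0.00722/0.00443 = 839.5 < 2300, so the laminar assumption holds.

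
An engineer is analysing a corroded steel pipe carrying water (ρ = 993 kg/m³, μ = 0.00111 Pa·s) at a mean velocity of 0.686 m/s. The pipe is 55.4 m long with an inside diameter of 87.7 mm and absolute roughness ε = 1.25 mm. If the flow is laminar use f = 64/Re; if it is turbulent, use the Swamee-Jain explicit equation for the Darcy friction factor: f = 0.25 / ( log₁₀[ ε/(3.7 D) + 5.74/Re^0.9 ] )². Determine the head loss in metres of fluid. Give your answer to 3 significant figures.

h_f ≈ 0.669 m

Reynolds number Re = ρVD/μ = 993 · 0.686 · 0.0877 / 0.00111 = 5.382e+04.
Re > 4000 → turbulent. Relative roughness ε/D = 0.00125/0.0877 = 0.0143. Swamee-Jain: f = 0.25/(log₁₀[0.0143/3.7 + 5.74/5.382e+04^0.9])² = 0.25/(log₁₀[0.00385 + 0.000317])² = 0.25/(-2.38)² = 0.04414.
Darcy-Weisbach: ΔP = f(L/D)(ρV²/2) = 0.04414·(55.4/0.0877)·(993·0.686²/2) = 0.04414·631.7·233.7 = 6515 Pa.
Head loss h_f = ΔP/(ρg) = 6515/(993·9.81) = 0.669 m.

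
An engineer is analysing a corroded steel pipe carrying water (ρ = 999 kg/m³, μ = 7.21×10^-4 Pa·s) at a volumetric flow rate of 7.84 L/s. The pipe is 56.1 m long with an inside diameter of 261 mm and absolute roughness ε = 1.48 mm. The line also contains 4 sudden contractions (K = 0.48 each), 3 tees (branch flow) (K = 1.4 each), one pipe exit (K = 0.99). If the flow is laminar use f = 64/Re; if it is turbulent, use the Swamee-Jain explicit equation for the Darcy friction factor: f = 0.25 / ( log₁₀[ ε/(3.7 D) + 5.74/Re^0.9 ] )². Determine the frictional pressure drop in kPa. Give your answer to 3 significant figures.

Q = 7.84 L/s = 7.84/1000 = 0.00784 m³/s.
Cross-sectional area A = πD²/4 = π(0.261)²/4 = 0.0535 m²; mean velocity V = Q/A = 0.00784/0.0535 = 0.1465 m/s.
Reynolds number Re = ρVD/μ = 999 · 0.1465 · 0.261 / 0.000721 = 5.299e+04.
Re > 4000 → turbulent. Relative roughness ε/D = 0.00148/0.261 = 0.00567. Swamee-Jain: f = 0.25/(log₁₀[0.00567/3.7 + 5.74/5.299e+04^0.9])² = 0.25/(log₁₀[0.00153 + 0.000321])² = 0.25/(-2.732)² = 0.0335.
Total minor-loss coefficient ΣK = 4·0.48 + 3·1.4 + 1·0.99 = 7.11.
ΔP = [f·L/D + ΣK]·(ρV²/2) = [0.0335·56.1/0.261 + 7.11]·(999·0.1465²/2) = [7.2 + 7.11]·10.73 = 153.5 Pa.
ΔP = 153.5 Pa = 0.153 kPa.

ΔP ≈ 0.153 kPa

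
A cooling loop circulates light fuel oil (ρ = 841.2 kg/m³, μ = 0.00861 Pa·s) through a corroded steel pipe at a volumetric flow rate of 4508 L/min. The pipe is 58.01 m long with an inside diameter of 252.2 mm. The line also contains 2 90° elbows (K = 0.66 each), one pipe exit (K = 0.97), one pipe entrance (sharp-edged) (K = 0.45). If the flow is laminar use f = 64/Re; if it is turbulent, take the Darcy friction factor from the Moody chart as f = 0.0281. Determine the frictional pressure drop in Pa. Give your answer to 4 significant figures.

ΔP ≈ 8756 Pa

Q = 4508 L/min = 4508/60000 = 0.07513 m³/s.
Cross-sectional area A = πD²/4 = π(0.2522)²/4 = 0.04996 m²; mean velocity V = Q/A = 0.07513/0.04996 = 1.504 m/s.
Reynolds number Re = ρVD/μ = 841.2 · 1.504 · 0.2522 / 0.00861 = 3.706e+04.
Re > 4000 → turbulent; use the Moody-chart value f = 0.0281.
Total minor-loss coefficient ΣK = 2·0.66 + 1·0.97 + 1·0.45 = 2.74.
ΔP = [f·L/D + ΣK]·(ρV²/2) = [0.0281·58.01/0.2522 + 2.74]·(841.2·1.504²/2) = [6.463 + 2.74]·951.4 = 8756 Pa.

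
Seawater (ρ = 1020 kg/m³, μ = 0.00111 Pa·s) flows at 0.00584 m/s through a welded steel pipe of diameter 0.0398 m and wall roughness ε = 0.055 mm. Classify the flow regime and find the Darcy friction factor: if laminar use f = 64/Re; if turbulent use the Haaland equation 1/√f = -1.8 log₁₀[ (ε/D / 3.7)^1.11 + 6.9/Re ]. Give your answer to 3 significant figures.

Re = ρVD/μ = 1020·0.00584·0.0398/0.00111 = 213.6.
Re < 2300 → laminar, so f = 64/Re = 0.2996 (roughness is irrelevant in laminar flow).

f ≈ 0.300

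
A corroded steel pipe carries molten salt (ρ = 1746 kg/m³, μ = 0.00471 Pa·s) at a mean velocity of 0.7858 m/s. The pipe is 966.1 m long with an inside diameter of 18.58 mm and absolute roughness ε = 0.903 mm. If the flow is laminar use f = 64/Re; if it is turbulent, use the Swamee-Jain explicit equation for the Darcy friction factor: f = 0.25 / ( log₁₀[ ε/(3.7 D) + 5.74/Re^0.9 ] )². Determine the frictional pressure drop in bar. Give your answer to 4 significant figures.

Reynolds number Re = ρVD/μ = 1746 · 0.7858 · 0.01858 / 0.00471 = 5412.
Re > 4000 → turbulent. Relative roughness ε/D = 0.000903/0.01858 = 0.0486. Swamee-Jain: f = 0.25/(log₁₀[0.0486/3.7 + 5.74/5412^0.9])² = 0.25/(log₁₀[0.0131 + 0.00251])² = 0.25/(-1.806)² = 0.07667.
Darcy-Weisbach: ΔP = f(L/D)(ρV²/2) = 0.07667·(966.1/0.01858)·(1746·0.7858²/2) = 0.07667·5.2e+04·539.1 = 2.149e+06 Pa.
ΔP = 2.149e+06 Pa = 21.49 bar.

ΔP ≈ 21.49 bar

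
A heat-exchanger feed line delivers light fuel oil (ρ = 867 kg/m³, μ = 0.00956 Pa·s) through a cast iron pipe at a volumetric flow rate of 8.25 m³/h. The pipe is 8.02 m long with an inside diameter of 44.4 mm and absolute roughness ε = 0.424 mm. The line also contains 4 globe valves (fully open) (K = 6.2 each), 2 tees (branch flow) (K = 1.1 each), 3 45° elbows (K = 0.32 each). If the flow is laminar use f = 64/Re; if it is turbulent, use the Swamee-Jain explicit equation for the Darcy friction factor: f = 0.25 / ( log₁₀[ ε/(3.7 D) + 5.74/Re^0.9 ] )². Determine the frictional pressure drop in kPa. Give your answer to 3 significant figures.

ΔP ≈ 34.6 kPa

Q = 8.25 m³/h = 8.25/3600 = 0.002292 m³/s.
Cross-sectional area A = πD²/4 = π(0.0444)²/4 = 0.001548 m²; mean velocity V = Q/A = 0.002292/0.001548 = 1.48 m/s.
Reynolds number Re = ρVD/μ = 867 · 1.48 · 0.0444 / 0.00956 = 5960.
Re > 4000 → turbulent. Relative roughness ε/D = 0.000424/0.0444 = 0.00955. Swamee-Jain: f = 0.25/(log₁₀[0.00955/3.7 + 5.74/5960^0.9])² = 0.25/(log₁₀[0.00258 + 0.0023])² = 0.25/(-2.312)² = 0.04678.
Total minor-loss coefficient ΣK = 4·6.2 + 2·1.1 + 3·0.32 = 28.
ΔP = [f·L/D + ΣK]·(ρV²/2) = [0.04678·8.02/0.0444 + 28]·(867·1.48²/2) = [8.45 + 28]·949.7 = 3.458e+04 Pa.
ΔP = 3.458e+04 Pa = 34.6 kPa.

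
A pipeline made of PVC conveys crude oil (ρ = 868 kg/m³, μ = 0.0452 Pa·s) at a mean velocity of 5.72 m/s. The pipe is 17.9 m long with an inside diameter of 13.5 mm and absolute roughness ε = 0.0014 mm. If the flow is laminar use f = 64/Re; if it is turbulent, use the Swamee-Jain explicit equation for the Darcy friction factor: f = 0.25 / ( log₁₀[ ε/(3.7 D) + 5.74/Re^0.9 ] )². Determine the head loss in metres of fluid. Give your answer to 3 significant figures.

Reynolds number Re = ρVD/μ = 868 · 5.72 · 0.0135 / 0.0452 = 1483.
Re < 2300 → laminar flow, so f = 64/Re = 64/1483 = 0.04316 (the turbulent correlation is not needed).
Darcy-Weisbach: ΔP = f(L/D)(ρV²/2) = 0.04316·(17.9/0.0135)·(868·5.72²/2) = 0.04316·1326·1.42e+04 = 8.126e+05 Pa.
Head loss h_f = ΔP/(ρg) = 8.126e+05/(868·9.81) = 95.4 m.

h_f ≈ 95.4 m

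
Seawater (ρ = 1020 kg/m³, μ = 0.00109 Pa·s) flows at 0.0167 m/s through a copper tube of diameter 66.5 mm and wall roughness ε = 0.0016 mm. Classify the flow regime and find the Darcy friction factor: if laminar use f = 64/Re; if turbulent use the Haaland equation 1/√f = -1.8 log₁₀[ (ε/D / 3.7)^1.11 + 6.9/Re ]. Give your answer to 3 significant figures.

f ≈ 0.0616

Re = ρVD/μ = 1020·0.0167·0.0665/0.00109 = 1039.
Re < 2300 → laminar, so f = 64/Re = 0.06158 (roughness is irrelevant in laminar flow).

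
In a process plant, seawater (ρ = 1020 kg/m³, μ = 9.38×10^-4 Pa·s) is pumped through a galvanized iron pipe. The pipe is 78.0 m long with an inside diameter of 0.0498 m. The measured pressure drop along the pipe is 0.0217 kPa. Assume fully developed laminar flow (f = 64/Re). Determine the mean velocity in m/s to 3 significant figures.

V ≈ 0.0230 m/s

For laminar flow, f = 64/Re with Re = ρVD/μ, so Darcy-Weisbach reduces to ΔP = 32μLV/D². Solving for V: V = ΔP·D²/(32μL) = 21.7·(0.0498)²/(32·0.000938·78) = 0.02299 m/s.
Check: Re = ρVD/μ = 1020·0.02299·0.0498/0.000938 = 1245 < 2300, so the laminar assumption holds.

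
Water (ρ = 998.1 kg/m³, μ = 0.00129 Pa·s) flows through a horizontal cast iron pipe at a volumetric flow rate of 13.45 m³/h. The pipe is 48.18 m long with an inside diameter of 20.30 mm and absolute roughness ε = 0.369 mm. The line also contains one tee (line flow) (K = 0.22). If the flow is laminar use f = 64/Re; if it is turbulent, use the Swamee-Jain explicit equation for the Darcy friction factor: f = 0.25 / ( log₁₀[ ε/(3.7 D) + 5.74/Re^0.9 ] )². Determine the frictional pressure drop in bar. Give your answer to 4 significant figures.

Q = 13.45 m³/h = 13.45/3600 = 0.003736 m³/s.
Cross-sectional area A = πD²/4 = π(0.0203)²/4 = 0.0003237 m²; mean velocity V = Q/A = 0.003736/0.0003237 = 11.54 m/s.
Reynolds number Re = ρVD/μ = 998.1 · 11.54 · 0.0203 / 0.00129 = 1.813e+05.
Re > 4000 → turbulent. Relative roughness ε/D = 0.000369/0.0203 = 0.0182. Swamee-Jain: f = 0.25/(log₁₀[0.0182/3.7 + 5.74/1.813e+05^0.9])² = 0.25/(log₁₀[0.00491 + 0.000106])² = 0.25/(-2.299)² = 0.04728.
Total minor-loss coefficient ΣK = 1·0.22 = 0.22.
ΔP = [f·L/D + ΣK]·(ρV²/2) = [0.04728·48.18/0.0203 + 0.22]·(998.1·11.54²/2) = [112.2 + 0.22]·6.65e+04 = 7.478e+06 Pa.
ΔP = 7.478e+06 Pa = 74.78 bar.

ΔP ≈ 74.78 bar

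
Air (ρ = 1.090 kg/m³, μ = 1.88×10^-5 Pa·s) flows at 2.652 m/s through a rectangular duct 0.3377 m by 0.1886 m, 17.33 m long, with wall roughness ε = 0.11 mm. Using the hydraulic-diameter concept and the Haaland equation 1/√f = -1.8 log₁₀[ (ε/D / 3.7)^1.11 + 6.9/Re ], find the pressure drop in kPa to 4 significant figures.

Hydraulic diameter D_h = 4A/P = 4·(0.3377·0.1886)/(2·(0.3377+0.1886)) = 0.2548/1.053 = 0.242 m.
Re = ρVD_h/μ = 1.09·2.652·0.242/1.88e-05 = 3.721e+04.
ε/D_h = 0.00011/0.242 = 0.000454; Haaland gives 1/√f = -1.8 log₁₀[4.56e-05+0.000185] = 6.545, so f = 0.02334.
ΔP = f(L/D_h)(ρV²/2) = 0.02334·17.33/0.242·3.833 = 6.406 Pa.
ΔP = 0.006406 kPa.

ΔP ≈ 0.006406 kPa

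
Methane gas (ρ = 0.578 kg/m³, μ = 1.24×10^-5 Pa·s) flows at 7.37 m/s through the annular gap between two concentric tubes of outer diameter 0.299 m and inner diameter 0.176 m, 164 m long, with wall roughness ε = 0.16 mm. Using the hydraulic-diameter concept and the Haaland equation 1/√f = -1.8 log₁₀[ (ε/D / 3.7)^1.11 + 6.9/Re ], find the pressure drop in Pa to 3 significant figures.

Hydraulic diameter D_h = 4A/P = D_o - D_i = 0.299 - 0.176 = 0.123 m.
Re = ρVD_h/μ = 0.578·7.37·0.123/1.24e-05 = 4.226e+04.
ε/D_h = 0.00016/0.123 = 0.0013; Haaland gives 1/√f = -1.8 log₁₀[0.000147+0.000163] = 6.316, so f = 0.02507.
ΔP = f(L/D_h)(ρV²/2) = 0.02507·164/0.123·15.7 = 524.7 Pa.

ΔP ≈ 525 Pa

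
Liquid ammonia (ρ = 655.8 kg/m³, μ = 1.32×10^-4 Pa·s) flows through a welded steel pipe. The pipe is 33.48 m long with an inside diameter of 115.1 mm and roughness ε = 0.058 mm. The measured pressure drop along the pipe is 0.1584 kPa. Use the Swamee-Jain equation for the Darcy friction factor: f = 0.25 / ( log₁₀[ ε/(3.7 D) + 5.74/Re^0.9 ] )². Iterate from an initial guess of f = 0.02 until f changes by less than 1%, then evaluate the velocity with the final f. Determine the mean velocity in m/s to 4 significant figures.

V ≈ 0.2936 m/s

Rearranging Darcy-Weisbach: V = √(2·ΔP·D/(f·L·ρ)). With ε/D = 5.8e-05/0.1151 = 0.000504, iterate starting from f = 0.02:
  f = 0.02 → V = √(2·158.4·0.1151/(0.02·33.48·655.8)) = 0.2882 m/s; Re = ρVD/μ = 1.648e+05; f → 0.0193
  f = 0.0193 → V = 0.2933 m/s; Re = 1.677e+05; f → 0.01927
Converged (Δf/f < 1%). With the final f = 0.01927: V = √(2·158.4·0.1151/(0.01927·33.48·655.8)) = 0.2936 m/s.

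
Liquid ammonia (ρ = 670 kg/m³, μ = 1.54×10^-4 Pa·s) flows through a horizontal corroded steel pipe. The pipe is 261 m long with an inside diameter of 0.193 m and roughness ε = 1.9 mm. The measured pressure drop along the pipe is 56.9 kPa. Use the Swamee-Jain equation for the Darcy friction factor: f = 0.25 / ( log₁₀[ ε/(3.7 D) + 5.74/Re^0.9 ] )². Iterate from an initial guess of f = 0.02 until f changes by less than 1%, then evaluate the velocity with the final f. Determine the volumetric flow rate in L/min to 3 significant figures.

Rearranging Darcy-Weisbach: V = √(2·ΔP·D/(f·L·ρ)). With ε/D = 0.0019/0.193 = 0.00984, iterate starting from f = 0.02:
  f = 0.02 → V = √(2·5.69e+04·0.193/(0.02·261·670)) = 2.506 m/s; Re = ρVD/μ = 2.104e+06; f → 0.03776
  f = 0.03776 → V = 1.824 m/s; Re = 1.531e+06; f → 0.03778
Converged (Δf/f < 1%). With the final f = 0.03778: V = √(2·5.69e+04·0.193/(0.03778·261·670)) = 1.823 m/s.
Q = V·A = 1.823·(π/4·0.193²) = 0.05334 m³/s = 3200 L/min.

Q ≈ 3200 L/min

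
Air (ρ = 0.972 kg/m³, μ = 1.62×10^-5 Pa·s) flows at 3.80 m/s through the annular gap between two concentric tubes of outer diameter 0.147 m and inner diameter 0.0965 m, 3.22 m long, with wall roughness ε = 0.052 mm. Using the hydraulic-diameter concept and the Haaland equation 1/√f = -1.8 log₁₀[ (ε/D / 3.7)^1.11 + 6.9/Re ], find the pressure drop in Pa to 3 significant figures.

ΔP ≈ 13.9 Pa

Hydraulic diameter D_h = 4A/P = D_o - D_i = 0.147 - 0.0965 = 0.0505 m.
Re = ρVD_h/μ = 0.972·3.8·0.0505/1.62e-05 = 1.151e+04.
ε/D_h = 5.2e-05/0.0505 = 0.00103; Haaland gives 1/√f = -1.8 log₁₀[0.000113+0.000599] = 5.665, so f = 0.03116.
ΔP = f(L/D_h)(ρV²/2) = 0.03116·3.22/0.0505·7.018 = 13.94 Pa.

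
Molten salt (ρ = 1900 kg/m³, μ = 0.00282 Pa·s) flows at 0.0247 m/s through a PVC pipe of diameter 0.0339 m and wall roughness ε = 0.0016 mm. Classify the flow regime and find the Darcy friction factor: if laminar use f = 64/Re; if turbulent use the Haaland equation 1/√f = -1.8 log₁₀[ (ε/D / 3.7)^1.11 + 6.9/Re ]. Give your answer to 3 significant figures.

f ≈ 0.113

Re = ρVD/μ = 1900·0.0247·0.0339/0.00282 = 564.2.
Re < 2300 → laminar, so f = 64/Re = 0.1134 (roughness is irrelevant in laminar flow).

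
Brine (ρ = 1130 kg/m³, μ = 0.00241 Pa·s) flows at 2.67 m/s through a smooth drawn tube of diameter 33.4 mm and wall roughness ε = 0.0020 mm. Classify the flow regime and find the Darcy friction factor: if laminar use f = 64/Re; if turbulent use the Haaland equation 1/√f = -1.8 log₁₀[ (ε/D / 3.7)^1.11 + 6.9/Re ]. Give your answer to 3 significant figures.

f ≈ 0.0217

Re = ρVD/μ = 1130·2.67·0.0334/0.00241 = 4.181e+04.
Re > 4000 → turbulent. ε/D = 2e-06/0.0334 = 5.99e-05; Haaland: 1/√f = -1.8 log₁₀[4.81e-06 + 0.000165] = 6.786, so f = 0.02172.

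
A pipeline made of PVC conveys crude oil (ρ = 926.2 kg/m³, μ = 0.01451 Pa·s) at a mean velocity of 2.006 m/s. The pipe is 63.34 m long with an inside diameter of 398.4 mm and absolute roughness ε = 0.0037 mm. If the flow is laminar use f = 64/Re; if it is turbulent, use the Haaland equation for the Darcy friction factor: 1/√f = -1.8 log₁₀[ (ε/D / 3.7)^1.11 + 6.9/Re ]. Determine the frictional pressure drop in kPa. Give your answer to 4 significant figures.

ΔP ≈ 6.115 kPa

Reynolds number Re = ρVD/μ = 926.2 · 2.006 · 0.3984 / 0.0145 = 5.101e+04.
Re > 4000 → turbulent. Relative roughness ε/D = 3.7e-06/0.3984 = 9.29e-06. Haaland: 1/√f = -1.8 log₁₀[(9.29e-06/3.7)^1.11 + 6.9/5.101e+04] = -1.8 log₁₀[6.08e-07 + 0.000135] = 6.96, so f = 0.02064.
Darcy-Weisbach: ΔP = f(L/D)(ρV²/2) = 0.02064·(63.34/0.3984)·(926.2·2.006²/2) = 0.02064·159·1864 = 6115 Pa.
ΔP = 6115 Pa = 6.115 kPa.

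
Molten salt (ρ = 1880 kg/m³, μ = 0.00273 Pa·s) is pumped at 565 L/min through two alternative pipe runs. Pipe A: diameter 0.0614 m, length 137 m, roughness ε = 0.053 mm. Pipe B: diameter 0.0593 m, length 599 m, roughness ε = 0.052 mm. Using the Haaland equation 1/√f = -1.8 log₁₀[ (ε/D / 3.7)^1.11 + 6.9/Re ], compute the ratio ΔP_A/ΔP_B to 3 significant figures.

ΔP_A/ΔP_B ≈ 0.192

Pipe A: V = Q/A = 0.009417/0.002961 = 3.18 m/s; Re = 1.345e+05; ε/D = 0.000863; Haaland → f = 0.02092; ΔP_A = f(L/D)(ρV²/2) = 4.439e+05 Pa.
Pipe B: V = Q/A = 0.009417/0.002762 = 3.41 m/s; Re = 1.392e+05; ε/D = 0.000877; Haaland → f = 0.02092; ΔP_B = f(L/D)(ρV²/2) = 2.309e+06 Pa.
ΔP_A/ΔP_B = 4.439e+05/2.309e+06 = 0.192.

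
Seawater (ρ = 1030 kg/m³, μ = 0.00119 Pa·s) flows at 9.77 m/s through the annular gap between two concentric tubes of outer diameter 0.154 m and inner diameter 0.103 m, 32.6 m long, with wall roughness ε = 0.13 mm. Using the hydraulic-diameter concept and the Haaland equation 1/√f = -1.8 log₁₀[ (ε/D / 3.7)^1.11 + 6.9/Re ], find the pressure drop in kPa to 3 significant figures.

Hydraulic diameter D_h = 4A/P = D_o - D_i = 0.154 - 0.103 = 0.051 m.
Re = ρVD_h/μ = 1030·9.77·0.051/0.00119 = 4.313e+05.
ε/D_h = 0.00013/0.051 = 0.00255; Haaland gives 1/√f = -1.8 log₁₀[0.000309+1.6e-05] = 6.278, so f = 0.02537.
ΔP = f(L/D_h)(ρV²/2) = 0.02537·32.6/0.051·4.916e+04 = 7.973e+05 Pa.
ΔP = 797 kPa.

ΔP ≈ 797 kPa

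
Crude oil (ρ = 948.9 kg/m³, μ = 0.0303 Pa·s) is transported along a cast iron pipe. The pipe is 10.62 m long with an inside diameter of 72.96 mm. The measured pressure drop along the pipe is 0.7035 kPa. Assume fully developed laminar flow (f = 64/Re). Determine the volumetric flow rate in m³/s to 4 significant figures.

Q ≈ 0.001520 m³/s

For laminar flow, f = 64/Re with Re = ρVD/μ, so Darcy-Weisbach reduces to ΔP = 32μLV/D². Solving for V: V = ΔP·D²/(32μL) = 703.5·(0.07296)²/(32·0.0303·10.62) = 0.3637 m/s.
Check: Re = ρVD/μ = 948.9·0.3637·0.07296/0.0303 = 831 < 2300, so the laminar assumption holds.
Q = V·A = 0.3637·(π/4·0.07296²) = 0.00152 m³/s = 0.001520 m³/s.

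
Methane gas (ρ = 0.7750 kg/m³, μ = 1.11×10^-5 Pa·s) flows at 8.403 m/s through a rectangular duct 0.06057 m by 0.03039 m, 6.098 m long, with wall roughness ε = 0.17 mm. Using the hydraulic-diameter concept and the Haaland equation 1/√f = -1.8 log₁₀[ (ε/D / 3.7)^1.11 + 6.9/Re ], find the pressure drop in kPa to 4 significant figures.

ΔP ≈ 0.1340 kPa

Hydraulic diameter D_h = 4A/P = 4·(0.06057·0.03039)/(2·(0.06057+0.03039)) = 0.007363/0.1819 = 0.04047 m.
Re = ρVD_h/μ = 0.775·8.403·0.04047/1.11e-05 = 2.375e+04.
ε/D_h = 0.00017/0.04047 = 0.0042; Haaland gives 1/√f = -1.8 log₁₀[0.000538+0.000291] = 5.547, so f = 0.0325.
ΔP = f(L/D_h)(ρV²/2) = 0.0325·6.098/0.04047·27.36 = 134 Pa.
ΔP = 0.1340 kPa.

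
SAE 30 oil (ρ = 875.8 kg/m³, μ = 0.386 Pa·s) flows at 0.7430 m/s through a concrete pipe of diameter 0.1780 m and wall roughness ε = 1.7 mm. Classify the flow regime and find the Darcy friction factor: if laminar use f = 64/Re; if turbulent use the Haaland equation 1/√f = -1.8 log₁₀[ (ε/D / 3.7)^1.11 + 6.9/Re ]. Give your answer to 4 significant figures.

Re = ρVD/μ = 875.8·0.743·0.178/0.386 = 300.1.
Re < 2300 → laminar, so f = 64/Re = 0.2133 (roughness is irrelevant in laminar flow).

f ≈ 0.2133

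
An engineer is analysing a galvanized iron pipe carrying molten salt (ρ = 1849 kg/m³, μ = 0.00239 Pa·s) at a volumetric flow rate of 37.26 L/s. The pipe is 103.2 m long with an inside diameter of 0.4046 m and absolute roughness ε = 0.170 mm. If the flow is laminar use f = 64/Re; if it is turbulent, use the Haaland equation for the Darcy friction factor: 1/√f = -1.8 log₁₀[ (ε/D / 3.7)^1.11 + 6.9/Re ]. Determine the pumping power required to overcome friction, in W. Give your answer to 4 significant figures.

P ≈ 14.76 W

Q = 37.26 L/s = 37.26/1000 = 0.03726 m³/s.
Cross-sectional area A = πD²/4 = π(0.4046)²/4 = 0.1286 m²; mean velocity V = Q/A = 0.03726/0.1286 = 0.2898 m/s.
Reynolds number Re = ρVD/μ = 1849 · 0.2898 · 0.4046 / 0.00239 = 9.071e+04.
Re > 4000 → turbulent. Relative roughness ε/D = 0.00017/0.4046 = 0.00042. Haaland: 1/√f = -1.8 log₁₀[(0.00042/3.7)^1.11 + 6.9/9.071e+04] = -1.8 log₁₀[4.18e-05 + 7.61e-05] = 7.071, so f = 0.02.
Darcy-Weisbach: ΔP = f(L/D)(ρV²/2) = 0.02·(103.2/0.4046)·(1849·0.2898²/2) = 0.02·255.1·77.64 = 396 Pa.
Pumping power P = QΔP = 0.03726·396 = 14.757 W = 14.76 W.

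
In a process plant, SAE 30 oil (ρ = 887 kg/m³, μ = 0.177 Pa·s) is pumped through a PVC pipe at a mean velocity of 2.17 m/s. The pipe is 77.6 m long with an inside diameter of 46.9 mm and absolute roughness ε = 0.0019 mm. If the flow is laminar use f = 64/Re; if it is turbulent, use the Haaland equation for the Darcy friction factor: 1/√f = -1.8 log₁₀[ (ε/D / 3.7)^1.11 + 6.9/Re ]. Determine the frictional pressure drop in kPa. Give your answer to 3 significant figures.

Reynolds number Re = ρVD/μ = 887 · 2.17 · 0.0469 / 0.177 = 510.
Re < 2300 → laminar flow, so f = 64/Re = 64/510 = 0.1255 (the turbulent correlation is not needed).
Darcy-Weisbach: ΔP = f(L/D)(ρV²/2) = 0.1255·(77.6/0.0469)·(887·2.17²/2) = 0.1255·1655·2088 = 4.336e+05 Pa.
ΔP = 4.336e+05 Pa = 434 kPa.

ΔP ≈ 434 kPa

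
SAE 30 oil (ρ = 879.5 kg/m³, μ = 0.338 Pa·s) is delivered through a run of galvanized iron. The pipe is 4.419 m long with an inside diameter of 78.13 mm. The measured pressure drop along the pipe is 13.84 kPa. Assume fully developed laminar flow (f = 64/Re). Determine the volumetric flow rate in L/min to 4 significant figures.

Q ≈ 508.5 L/min

For laminar flow, f = 64/Re with Re = ρVD/μ, so Darcy-Weisbach reduces to ΔP = 32μLV/D². Solving for V: V = ΔP·D²/(32μL) = 1.384e+04·(0.07813)²/(32·0.338·4.419) = 1.768 m/s.
Check: Re = ρVD/μ = 879.5·1.768·0.07813/0.338 = 359.4 < 2300, so the laminar assumption holds.
Q = V·A = 1.768·(π/4·0.07813²) = 0.008474 m³/s = 508.5 L/min.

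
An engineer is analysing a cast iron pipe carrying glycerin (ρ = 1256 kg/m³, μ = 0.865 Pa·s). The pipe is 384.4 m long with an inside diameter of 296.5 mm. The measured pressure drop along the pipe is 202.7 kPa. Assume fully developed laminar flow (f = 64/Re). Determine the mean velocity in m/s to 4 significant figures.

For laminar flow, f = 64/Re with Re = ρVD/μ, so Darcy-Weisbach reduces to ΔP = 32μLV/D². Solving for V: V = ΔP·D²/(32μL) = 2.027e+05·(0.2965)²/(32·0.865·384.4) = 1.675 m/s.
Check: Re = ρVD/μ = 1256·1.675·0.2965/0.865 = 721 < 2300, so the laminar assumption holds.

V ≈ 1.675 m/s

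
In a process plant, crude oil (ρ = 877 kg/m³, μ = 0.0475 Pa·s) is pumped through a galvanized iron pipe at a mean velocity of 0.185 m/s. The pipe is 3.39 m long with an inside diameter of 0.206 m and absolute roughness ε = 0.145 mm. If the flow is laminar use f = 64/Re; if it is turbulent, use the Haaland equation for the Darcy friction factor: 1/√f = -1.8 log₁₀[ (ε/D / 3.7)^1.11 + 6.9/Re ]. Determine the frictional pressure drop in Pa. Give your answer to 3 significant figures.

Reynolds number Re = ρVD/μ = 877 · 0.185 · 0.206 / 0.0475 = 703.6.
Re < 2300 → laminar flow, so f = 64/Re = 64/703.6 = 0.09096 (the turbulent correlation is not needed).
Darcy-Weisbach: ΔP = f(L/D)(ρV²/2) = 0.09096·(3.39/0.206)·(877·0.185²/2) = 0.09096·16.46·15.01 = 22.46 Pa.

ΔP ≈ 22.5 Pa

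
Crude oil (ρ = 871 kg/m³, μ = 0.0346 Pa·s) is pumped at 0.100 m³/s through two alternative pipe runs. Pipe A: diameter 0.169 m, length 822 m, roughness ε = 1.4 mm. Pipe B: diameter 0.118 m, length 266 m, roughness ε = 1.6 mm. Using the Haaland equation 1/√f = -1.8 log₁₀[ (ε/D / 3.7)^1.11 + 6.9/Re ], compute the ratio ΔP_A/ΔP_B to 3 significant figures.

Pipe A: V = Q/A = 0.1/0.02243 = 4.458 m/s; Re = 1.897e+04; ε/D = 0.00828; Haaland → f = 0.03877; ΔP_A = f(L/D)(ρV²/2) = 1.632e+06 Pa.
Pipe B: V = Q/A = 0.1/0.01094 = 9.144 m/s; Re = 2.716e+04; ε/D = 0.0136; Haaland → f = 0.0439; ΔP_B = f(L/D)(ρV²/2) = 3.604e+06 Pa.
ΔP_A/ΔP_B = 1.632e+06/3.604e+06 = 0.453.

ΔP_A/ΔP_B ≈ 0.453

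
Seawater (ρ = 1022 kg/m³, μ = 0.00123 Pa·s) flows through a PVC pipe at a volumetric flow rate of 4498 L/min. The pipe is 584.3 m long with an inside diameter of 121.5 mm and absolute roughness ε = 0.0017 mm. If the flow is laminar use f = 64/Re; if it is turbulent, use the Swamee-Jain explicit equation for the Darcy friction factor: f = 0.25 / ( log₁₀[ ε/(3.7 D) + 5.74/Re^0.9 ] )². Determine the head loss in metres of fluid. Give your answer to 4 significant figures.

h_f ≈ 130.7 m

Q = 4498 L/min = 4498/60000 = 0.07497 m³/s.
Cross-sectional area A = πD²/4 = π(0.1215)²/4 = 0.01159 m²; mean velocity V = Q/A = 0.07497/0.01159 = 6.466 m/s.
Reynolds number Re = ρVD/μ = 1022 · 6.466 · 0.1215 / 0.00123 = 6.528e+05.
Re > 4000 → turbulent. Relative roughness ε/D = 1.7e-06/0.1215 = 1.4e-05. Swamee-Jain: f = 0.25/(log₁₀[1.4e-05/3.7 + 5.74/6.528e+05^0.9])² = 0.25/(log₁₀[3.78e-06 + 3.35e-05])² = 0.25/(-4.428)² = 0.01275.
Darcy-Weisbach: ΔP = f(L/D)(ρV²/2) = 0.01275·(584.3/0.1215)·(1022·6.466²/2) = 0.01275·4809·2.136e+04 = 1.31e+06 Pa.
Head loss h_f = ΔP/(ρg) = 1.31e+06/(1022·9.81) = 130.7 m.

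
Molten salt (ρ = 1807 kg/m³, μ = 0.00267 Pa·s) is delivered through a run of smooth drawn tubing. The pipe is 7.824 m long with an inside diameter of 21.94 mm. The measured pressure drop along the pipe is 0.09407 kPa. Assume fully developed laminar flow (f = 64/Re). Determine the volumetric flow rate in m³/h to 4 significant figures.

For laminar flow, f = 64/Re with Re = ρVD/μ, so Darcy-Weisbach reduces to ΔP = 32μLV/D². Solving for V: V = ΔP·D²/(32μL) = 94.07·(0.02194)²/(32·0.00267·7.824) = 0.06774 m/s.
Check: Re = ρVD/μ = 1807·0.06774·0.02194/0.00267 = 1006 < 2300, so the laminar assumption holds.
Q = V·A = 0.06774·(π/4·0.02194²) = 2.561e-05 m³/s = 0.09219 m³/h.

Q ≈ 0.09219 m³/h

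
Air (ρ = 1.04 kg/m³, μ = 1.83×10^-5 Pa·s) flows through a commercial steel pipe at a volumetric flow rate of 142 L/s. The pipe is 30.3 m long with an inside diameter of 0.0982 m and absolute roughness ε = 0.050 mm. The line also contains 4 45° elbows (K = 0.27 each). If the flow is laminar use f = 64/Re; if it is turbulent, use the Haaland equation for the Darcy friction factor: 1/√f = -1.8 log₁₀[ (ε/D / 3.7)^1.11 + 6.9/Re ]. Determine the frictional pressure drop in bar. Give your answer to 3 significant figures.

Q = 142 L/s = 142/1000 = 0.142 m³/s.
Cross-sectional area A = πD²/4 = π(0.0982)²/4 = 0.007574 m²; mean velocity V = Q/A = 0.142/0.007574 = 18.75 m/s.
Reynolds number Re = ρVD/μ = 1.04 · 18.75 · 0.0982 / 1.83e-05 = 1.046e+05.
Re > 4000 → turbulent. Relative roughness ε/D = 5e-05/0.0982 = 0.000509. Haaland: 1/√f = -1.8 log₁₀[(0.000509/3.7)^1.11 + 6.9/1.046e+05] = -1.8 log₁₀[5.17e-05 + 6.59e-05] = 7.073, so f = 0.01999.
Total minor-loss coefficient ΣK = 4·0.27 = 1.08.
ΔP = [f·L/D + ΣK]·(ρV²/2) = [0.01999·30.3/0.0982 + 1.08]·(1.04·18.75²/2) = [6.168 + 1.08]·182.8 = 1325 Pa.
ΔP = 1325 Pa = 0.0132 bar.

ΔP ≈ 0.0132 bar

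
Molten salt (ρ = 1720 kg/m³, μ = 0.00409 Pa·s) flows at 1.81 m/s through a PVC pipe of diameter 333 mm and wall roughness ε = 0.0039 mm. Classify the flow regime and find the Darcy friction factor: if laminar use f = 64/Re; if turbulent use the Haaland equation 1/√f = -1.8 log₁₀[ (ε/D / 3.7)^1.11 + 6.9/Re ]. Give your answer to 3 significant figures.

f ≈ 0.0149

Re = ρVD/μ = 1720·1.81·0.333/0.00409 = 2.535e+05.
Re > 4000 → turbulent. ε/D = 3.9e-06/0.333 = 1.17e-05; Haaland: 1/√f = -1.8 log₁₀[7.86e-07 + 2.72e-05] = 8.195, so f = 0.01489.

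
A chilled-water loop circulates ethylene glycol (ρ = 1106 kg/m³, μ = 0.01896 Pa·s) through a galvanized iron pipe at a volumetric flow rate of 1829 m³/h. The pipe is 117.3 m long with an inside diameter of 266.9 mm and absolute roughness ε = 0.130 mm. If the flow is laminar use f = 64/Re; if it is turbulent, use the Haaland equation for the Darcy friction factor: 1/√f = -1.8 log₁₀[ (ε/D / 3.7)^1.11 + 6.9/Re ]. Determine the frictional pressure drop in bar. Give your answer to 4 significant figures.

ΔP ≈ 3.850 bar

Q = 1829 m³/h = 1829/3600 = 0.5081 m³/s.
Cross-sectional area A = πD²/4 = π(0.2669)²/4 = 0.05595 m²; mean velocity V = Q/A = 0.5081/0.05595 = 9.081 m/s.
Reynolds number Re = ρVD/μ = 1106 · 9.081 · 0.2669 / 0.019 = 1.414e+05.
Re > 4000 → turbulent. Relative roughness ε/D = 0.00013/0.2669 = 0.000487. Haaland: 1/√f = -1.8 log₁₀[(0.000487/3.7)^1.11 + 6.9/1.414e+05] = -1.8 log₁₀[4.93e-05 + 4.88e-05] = 7.215, so f = 0.01921.
Darcy-Weisbach: ΔP = f(L/D)(ρV²/2) = 0.01921·(117.3/0.2669)·(1106·9.081²/2) = 0.01921·439.5·4.56e+04 = 3.85e+05 Pa.
ΔP = 3.85e+05 Pa = 3.850 bar.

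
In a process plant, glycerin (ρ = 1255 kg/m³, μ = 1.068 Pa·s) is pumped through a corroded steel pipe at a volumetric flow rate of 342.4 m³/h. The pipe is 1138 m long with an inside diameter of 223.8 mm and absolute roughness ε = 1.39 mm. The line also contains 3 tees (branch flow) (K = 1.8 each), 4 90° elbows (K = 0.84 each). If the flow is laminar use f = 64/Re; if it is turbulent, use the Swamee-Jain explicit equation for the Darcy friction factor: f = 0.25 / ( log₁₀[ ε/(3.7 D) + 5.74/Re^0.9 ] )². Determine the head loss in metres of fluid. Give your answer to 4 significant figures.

Q = 342.4 m³/h = 342.4/3600 = 0.09511 m³/s.
Cross-sectional area A = πD²/4 = π(0.2238)²/4 = 0.03934 m²; mean velocity V = Q/A = 0.09511/0.03934 = 2.418 m/s.
Reynolds number Re = ρVD/μ = 1255 · 2.418 · 0.2238 / 1.07 = 635.8.
Re < 2300 → laminar flow, so f = 64/Re = 64/635.8 = 0.1007 (the turbulent correlation is not needed).
Total minor-loss coefficient ΣK = 3·1.8 + 4·0.84 = 8.76.
ΔP = [f·L/D + ΣK]·(ρV²/2) = [0.1007·1138/0.2238 + 8.76]·(1255·2.418²/2) = [511.8 + 8.76]·3668 = 1.91e+06 Pa.
Head loss h_f = ΔP/(ρg) = 1.91e+06/(1255·9.81) = 155.1 m.

h_f ≈ 155.1 m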